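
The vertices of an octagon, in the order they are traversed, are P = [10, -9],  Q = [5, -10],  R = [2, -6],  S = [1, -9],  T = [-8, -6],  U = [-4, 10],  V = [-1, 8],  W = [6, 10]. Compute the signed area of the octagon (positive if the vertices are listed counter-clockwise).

-246.5

Apply the surveyor's formula: 2A = Σ (x_i·y_{i+1} − x_{i+1}·y_i), indices taken mod 8.
P→Q: (10)(-10) − (5)(-9) = -55
Q→R: (5)(-6) − (2)(-10) = -10
R→S: (2)(-9) − (1)(-6) = -12
S→T: (1)(-6) − (-8)(-9) = -78
T→U: (-8)(10) − (-4)(-6) = -104
U→V: (-4)(8) − (-1)(10) = -22
V→W: (-1)(10) − (6)(8) = -58
W→P: (6)(-9) − (10)(10) = -154
Σ = -493
Signed area = Σ/2 = -246.5 (negative ⇒ clockwise traversal).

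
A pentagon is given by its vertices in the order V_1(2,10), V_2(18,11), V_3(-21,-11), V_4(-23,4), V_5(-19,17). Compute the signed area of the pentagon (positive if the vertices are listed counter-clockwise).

Σ = (-158) + (33) + (-337) + (-315) + (-224) = -1001
Signed area = Σ/2 = -500.5 (negative ⇒ clockwise traversal).

-500.5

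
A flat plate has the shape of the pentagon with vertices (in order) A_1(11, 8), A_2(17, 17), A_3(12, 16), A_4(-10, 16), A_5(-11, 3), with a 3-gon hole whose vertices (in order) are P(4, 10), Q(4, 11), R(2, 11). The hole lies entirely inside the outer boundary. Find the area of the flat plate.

247

Outer boundary:
Cross-terms: 51, 68, 352, 146, -121  ⇒  Σ = 496
Area = |Σ|/2 = 248.
Hole:
Apply the shoelace formula: 2A = Σ (x_i·y_{i+1} − x_{i+1}·y_i), indices taken mod 3.
Σ = (4) + (22) + (-24) = 2
Area = |Σ|/2 = 1.
Net area = 248 − 1 = 247.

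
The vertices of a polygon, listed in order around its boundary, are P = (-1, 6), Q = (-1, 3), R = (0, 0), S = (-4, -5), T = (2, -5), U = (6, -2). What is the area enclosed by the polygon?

Apply the surveyor's formula: 2A = Σ (x_i·y_{i+1} − x_{i+1}·y_i), indices taken mod 6.
Σ = (3) + (0) + (0) + (30) + (26) + (34) = 93
Area = |Σ|/2 = 46.5.

46.5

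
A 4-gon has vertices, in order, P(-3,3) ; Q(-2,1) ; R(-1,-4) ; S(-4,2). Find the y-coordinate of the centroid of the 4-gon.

Apply the surveyor's formula. First the cross-terms c_i = x_i·y_{i+1} − x_{i+1}·y_i:
  3, 9, -18, -6  ⇒  2A = -12, A = -6.
Then Σ (y_i + y_{i+1})·c_i = -9, so ȳ = -9 / (6·(-6)) = 0.25.

0.25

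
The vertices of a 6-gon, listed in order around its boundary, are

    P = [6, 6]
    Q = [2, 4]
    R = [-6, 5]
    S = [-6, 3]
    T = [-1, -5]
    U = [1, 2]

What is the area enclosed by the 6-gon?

Apply the shoelace (surveyor's) formula: 2A = Σ (x_i·y_{i+1} − x_{i+1}·y_i), indices taken mod 6.
Σ = (12) + (34) + (12) + (33) + (3) + (-6) = 88
Area = |Σ|/2 = 44.

44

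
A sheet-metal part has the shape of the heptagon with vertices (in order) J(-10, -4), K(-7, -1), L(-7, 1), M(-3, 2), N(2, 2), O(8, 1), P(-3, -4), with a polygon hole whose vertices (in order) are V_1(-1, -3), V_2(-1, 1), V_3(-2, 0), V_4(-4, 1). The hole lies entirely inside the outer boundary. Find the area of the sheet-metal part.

57.5

Outer boundary:
Apply the shoelace (surveyor's) formula: 2A = Σ (x_i·y_{i+1} − x_{i+1}·y_i), indices taken mod 7.
Σ = (-18) + (-14) + (-11) + (-10) + (-14) + (-29) + (-28) = -124
Area = |Σ|/2 = 62.
Hole:
Σ = (-4) + (2) + (-2) + (13) = 9
Area = |Σ|/2 = 4.5.
Net area = 62 − 4.5 = 57.5.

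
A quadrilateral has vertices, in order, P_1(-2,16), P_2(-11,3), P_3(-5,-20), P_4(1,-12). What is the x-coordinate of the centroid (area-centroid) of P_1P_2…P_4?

-698/159

Apply Gauss's area formula. First the cross-terms c_i = x_i·y_{i+1} − x_{i+1}·y_i:
  170, 235, 80, -8  ⇒  2A = 477, A = 238.5.
Then Σ (x_i + x_{i+1})·c_i = -6282, so x̄ = -6282 / (6·238.5) = -698/159.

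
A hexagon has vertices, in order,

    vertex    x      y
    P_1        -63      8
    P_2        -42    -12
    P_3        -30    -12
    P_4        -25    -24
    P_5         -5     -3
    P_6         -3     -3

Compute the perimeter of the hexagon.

|P_1P_2| = √((21)² + (-20)²) = √841 = 29
|P_2P_3| = √((12)² + (0)²) = √144 = 12
|P_3P_4| = √((5)² + (-12)²) = √169 = 13
|P_4P_5| = √((20)² + (21)²) = √841 = 29
|P_5P_6| = √((2)² + (0)²) = √4 = 2
|P_6P_1| = √((-60)² + (11)²) = √3721 = 61
Perimeter = 29 + 12 + 13 + 29 + 2 + 61 = 146.

146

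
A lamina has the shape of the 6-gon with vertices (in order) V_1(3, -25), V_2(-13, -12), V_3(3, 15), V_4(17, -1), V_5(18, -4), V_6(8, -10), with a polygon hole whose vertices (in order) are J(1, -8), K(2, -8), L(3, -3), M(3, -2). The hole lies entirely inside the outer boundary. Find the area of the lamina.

Outer boundary:
V_1→V_2: (3)(-12) − (-13)(-25) = -361
V_2→V_3: (-13)(15) − (3)(-12) = -159
V_3→V_4: (3)(-1) − (17)(15) = -258
V_4→V_5: (17)(-4) − (18)(-1) = -50
V_5→V_6: (18)(-10) − (8)(-4) = -148
V_6→V_1: (8)(-25) − (3)(-10) = -170
Σ = -1146
Area = |Σ|/2 = 573.
Hole:
Cross-terms: 8, 18, 3, -22  ⇒  Σ = 7
Area = |Σ|/2 = 3.5.
Net area = 573 − 3.5 = 569.5.

569.5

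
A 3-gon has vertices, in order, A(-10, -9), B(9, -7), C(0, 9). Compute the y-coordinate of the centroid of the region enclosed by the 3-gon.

Apply the shoelace (surveyor's) formula. First the cross-terms c_i = x_i·y_{i+1} − x_{i+1}·y_i:
  151, 81, 90  ⇒  2A = 322, A = 161.
Then Σ (y_i + y_{i+1})·c_i = -2254, so ȳ = -2254 / (6·161) = -7/3.

-7/3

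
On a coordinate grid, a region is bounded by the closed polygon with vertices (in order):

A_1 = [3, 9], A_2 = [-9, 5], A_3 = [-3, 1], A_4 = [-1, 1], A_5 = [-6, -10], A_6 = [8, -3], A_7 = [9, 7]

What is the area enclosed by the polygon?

Apply the surveyor's formula: 2A = Σ (x_i·y_{i+1} − x_{i+1}·y_i), indices taken mod 7.
Σ = (96) + (6) + (-2) + (16) + (98) + (83) + (60) = 357
Area = |Σ|/2 = 178.5.

178.5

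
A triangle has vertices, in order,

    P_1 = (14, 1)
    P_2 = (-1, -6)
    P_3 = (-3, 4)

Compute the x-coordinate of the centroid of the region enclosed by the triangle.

10/3

Apply the shoelace formula. First the cross-terms c_i = x_i·y_{i+1} − x_{i+1}·y_i:
  -83, -22, -59  ⇒  2A = -164, A = -82.
Then Σ (x_i + x_{i+1})·c_i = -1640, so x̄ = -1640 / (6·(-82)) = 10/3.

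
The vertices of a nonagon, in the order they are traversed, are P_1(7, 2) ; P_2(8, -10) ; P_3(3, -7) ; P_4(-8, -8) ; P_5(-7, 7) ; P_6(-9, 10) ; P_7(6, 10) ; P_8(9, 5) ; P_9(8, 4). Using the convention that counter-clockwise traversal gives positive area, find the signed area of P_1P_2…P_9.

Σ = (-86) + (-26) + (-80) + (-112) + (-7) + (-150) + (-60) + (-4) + (-12) = -537
Signed area = Σ/2 = -268.5 (negative ⇒ clockwise traversal).

-268.5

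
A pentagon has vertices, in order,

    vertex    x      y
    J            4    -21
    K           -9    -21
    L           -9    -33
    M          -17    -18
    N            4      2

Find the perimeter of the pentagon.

94

|JK| = √((-13)² + (0)²) = √169 = 13
|KL| = √((0)² + (-12)²) = √144 = 12
|LM| = √((-8)² + (15)²) = √289 = 17
|MN| = √((21)² + (20)²) = √841 = 29
|NJ| = √((0)² + (-23)²) = √529 = 23
Perimeter = 13 + 12 + 17 + 29 + 23 = 94.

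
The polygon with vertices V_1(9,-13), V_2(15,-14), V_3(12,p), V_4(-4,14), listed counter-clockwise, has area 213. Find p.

Write out the shoelace sum; only the two edges meeting at V_3 involve p:
2·Area = [(15·p − 12·(-14)) + (12·14 − (-4)·p)] + -5
       = 19·p + 331 = 426
⇒ p = 5.

5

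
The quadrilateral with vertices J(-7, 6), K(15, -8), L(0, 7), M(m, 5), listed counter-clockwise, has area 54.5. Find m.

Write out the shoelace sum; only the two edges meeting at M involve m:
2·Area = [(0·5 − m·7) + (m·6 − (-7)·5)] + 71
       = -1·m + 106 = 109
⇒ m = -3.

-3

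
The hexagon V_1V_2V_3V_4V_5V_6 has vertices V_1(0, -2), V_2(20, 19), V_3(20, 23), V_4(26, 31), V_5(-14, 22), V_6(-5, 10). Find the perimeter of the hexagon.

112

|V_1V_2| = √((20)² + (21)²) = √841 = 29
|V_2V_3| = √((0)² + (4)²) = √16 = 4
|V_3V_4| = √((6)² + (8)²) = √100 = 10
|V_4V_5| = √((-40)² + (-9)²) = √1681 = 41
|V_5V_6| = √((9)² + (-12)²) = √225 = 15
|V_6V_1| = √((5)² + (-12)²) = √169 = 13
Perimeter = 29 + 4 + 10 + 41 + 15 + 13 = 112.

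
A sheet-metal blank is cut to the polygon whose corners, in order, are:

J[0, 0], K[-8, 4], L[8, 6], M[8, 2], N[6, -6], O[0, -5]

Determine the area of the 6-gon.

Apply the shoelace (surveyor's) formula: 2A = Σ (x_i·y_{i+1} − x_{i+1}·y_i), indices taken mod 6.
Cross-terms: 0, -80, -32, -60, -30, 0  ⇒  Σ = -202
Area = |Σ|/2 = 101.

101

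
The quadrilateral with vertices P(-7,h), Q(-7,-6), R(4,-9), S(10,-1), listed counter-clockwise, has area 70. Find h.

Write out the shoelace sum; only the two edges meeting at P involve h:
2·Area = [(10·h − (-7)·(-1)) + ((-7)·(-6) − (-7)·h)] + 173
       = 17·h + 208 = 140
⇒ h = -4.

-4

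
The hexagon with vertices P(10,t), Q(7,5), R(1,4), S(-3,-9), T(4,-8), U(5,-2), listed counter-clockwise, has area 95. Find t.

Write out the shoelace sum; only the two edges meeting at P involve t:
2·Area = [(5·t − 10·(-2)) + (10·5 − 7·t)] + 118
       = -2·t + 188 = 190
⇒ t = -1.

-1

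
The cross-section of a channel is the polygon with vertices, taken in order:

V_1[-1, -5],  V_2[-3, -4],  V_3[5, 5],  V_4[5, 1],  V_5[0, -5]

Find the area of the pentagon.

Cross-terms: -11, 5, -20, -25, -5  ⇒  Σ = -56
Area = |Σ|/2 = 28.

28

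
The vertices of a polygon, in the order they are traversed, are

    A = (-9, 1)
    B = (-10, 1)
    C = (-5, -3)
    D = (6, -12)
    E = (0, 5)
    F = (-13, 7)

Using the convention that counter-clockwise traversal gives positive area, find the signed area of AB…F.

Σ = (1) + (35) + (78) + (30) + (65) + (50) = 259
Signed area = Σ/2 = 129.5 (positive ⇒ counter-clockwise traversal).

129.5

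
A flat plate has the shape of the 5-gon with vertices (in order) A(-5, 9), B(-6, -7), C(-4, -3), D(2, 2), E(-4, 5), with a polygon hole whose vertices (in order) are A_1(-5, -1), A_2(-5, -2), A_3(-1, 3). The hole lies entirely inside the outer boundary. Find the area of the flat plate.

40

Outer boundary:
Σ = (89) + (-10) + (-2) + (18) + (-11) = 84
Area = |Σ|/2 = 42.
Hole:
Apply Gauss's area formula: 2A = Σ (x_i·y_{i+1} − x_{i+1}·y_i), indices taken mod 3.
Σ = (5) + (-17) + (16) = 4
Area = |Σ|/2 = 2.
Net area = 42 − 2 = 40.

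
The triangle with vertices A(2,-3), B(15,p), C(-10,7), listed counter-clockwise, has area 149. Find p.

The doubled signed area Σ (x_i y_{i+1} − x_{i+1} y_i) is linear in p.
With p=0 it equals 166; the coefficient of p is 12 (from the two edges through B).
So 12·p + 166 = 2·149 = 298 ⇒ p = 11.

11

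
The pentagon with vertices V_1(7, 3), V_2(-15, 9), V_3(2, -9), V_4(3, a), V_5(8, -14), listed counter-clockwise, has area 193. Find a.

Write out the shoelace sum; only the two edges meeting at V_4 involve a:
2·Area = [(2·a − 3·(-9)) + (3·(-14) − 8·a)] + 347
       = -6·a + 332 = 386
⇒ a = -9.

-9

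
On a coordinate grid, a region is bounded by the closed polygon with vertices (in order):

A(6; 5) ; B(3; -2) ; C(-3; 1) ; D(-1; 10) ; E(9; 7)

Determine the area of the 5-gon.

Apply the shoelace (surveyor's) formula: 2A = Σ (x_i·y_{i+1} − x_{i+1}·y_i), indices taken mod 5.
Cross-terms: -27, -3, -29, -97, 3  ⇒  Σ = -153
Area = |Σ|/2 = 76.5.

76.5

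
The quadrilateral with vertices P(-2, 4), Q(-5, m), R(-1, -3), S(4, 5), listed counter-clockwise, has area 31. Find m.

6

Write out the shoelace sum; only the two edges meeting at Q involve m:
2·Area = [((-2)·m − (-5)·4) + ((-5)·(-3) − (-1)·m)] + 33
       = -1·m + 68 = 62
⇒ m = 6.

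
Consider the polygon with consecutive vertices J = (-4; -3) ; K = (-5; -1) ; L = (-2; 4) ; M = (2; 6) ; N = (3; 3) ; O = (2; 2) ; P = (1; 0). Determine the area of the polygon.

Σ = (-11) + (-22) + (-20) + (-12) + (0) + (-2) + (-3) = -70
Area = |Σ|/2 = 35.

35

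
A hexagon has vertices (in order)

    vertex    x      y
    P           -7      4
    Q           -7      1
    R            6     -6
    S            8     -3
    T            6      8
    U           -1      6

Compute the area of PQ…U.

125.5

Apply Gauss's area formula: 2A = Σ (x_i·y_{i+1} − x_{i+1}·y_i), indices taken mod 6.
Cross-terms: 21, 36, 30, 82, 44, 38  ⇒  Σ = 251
Area = |Σ|/2 = 125.5.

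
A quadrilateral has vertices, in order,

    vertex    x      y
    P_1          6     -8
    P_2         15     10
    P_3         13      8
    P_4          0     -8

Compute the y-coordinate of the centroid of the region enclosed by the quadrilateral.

Apply Gauss's area formula. First the cross-terms c_i = x_i·y_{i+1} − x_{i+1}·y_i:
  180, -10, -104, 48  ⇒  2A = 114, A = 57.
Then Σ (y_i + y_{i+1})·c_i = -588, so ȳ = -588 / (6·57) = -98/57.

-98/57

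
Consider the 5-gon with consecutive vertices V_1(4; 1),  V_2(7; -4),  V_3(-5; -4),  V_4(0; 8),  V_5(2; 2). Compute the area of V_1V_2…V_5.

66.5

Apply the surveyor's formula: 2A = Σ (x_i·y_{i+1} − x_{i+1}·y_i), indices taken mod 5.
Σ = (-23) + (-48) + (-40) + (-16) + (-6) = -133
Area = |Σ|/2 = 66.5.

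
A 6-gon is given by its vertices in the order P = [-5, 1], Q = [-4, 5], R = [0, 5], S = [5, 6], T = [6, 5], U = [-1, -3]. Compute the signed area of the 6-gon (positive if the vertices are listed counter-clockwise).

Apply Gauss's area formula: 2A = Σ (x_i·y_{i+1} − x_{i+1}·y_i), indices taken mod 6.
P→Q: (-5)(5) − (-4)(1) = -21
Q→R: (-4)(5) − (0)(5) = -20
R→S: (0)(6) − (5)(5) = -25
S→T: (5)(5) − (6)(6) = -11
T→U: (6)(-3) − (-1)(5) = -13
U→P: (-1)(1) − (-5)(-3) = -16
Σ = -106
Signed area = Σ/2 = -53 (negative ⇒ clockwise traversal).

-53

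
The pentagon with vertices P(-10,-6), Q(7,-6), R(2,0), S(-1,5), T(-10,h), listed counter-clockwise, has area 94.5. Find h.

-5

Write out the shoelace sum; only the two edges meeting at T involve h:
2·Area = [((-1)·h − (-10)·5) + ((-10)·(-6) − (-10)·h)] + 124
       = 9·h + 234 = 189
⇒ h = -5.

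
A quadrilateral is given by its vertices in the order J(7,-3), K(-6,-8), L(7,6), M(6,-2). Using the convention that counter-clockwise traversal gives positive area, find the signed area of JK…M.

-54

Apply the shoelace (surveyor's) formula: 2A = Σ (x_i·y_{i+1} − x_{i+1}·y_i), indices taken mod 4.
Σ = (-74) + (20) + (-50) + (-4) = -108
Signed area = Σ/2 = -54 (negative ⇒ clockwise traversal).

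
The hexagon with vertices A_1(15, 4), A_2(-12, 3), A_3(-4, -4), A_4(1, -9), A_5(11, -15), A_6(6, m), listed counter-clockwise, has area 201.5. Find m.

-3

Write out the shoelace sum; only the two edges meeting at A_6 involve m:
2·Area = [(11·m − 6·(-15)) + (6·4 − 15·m)] + 277
       = -4·m + 391 = 403
⇒ m = -3.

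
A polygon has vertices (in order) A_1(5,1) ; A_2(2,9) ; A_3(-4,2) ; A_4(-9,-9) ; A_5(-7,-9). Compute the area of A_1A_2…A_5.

Apply Gauss's area formula: 2A = Σ (x_i·y_{i+1} − x_{i+1}·y_i), indices taken mod 5.
Σ = (43) + (40) + (54) + (18) + (38) = 193
Area = |Σ|/2 = 96.5.

96.5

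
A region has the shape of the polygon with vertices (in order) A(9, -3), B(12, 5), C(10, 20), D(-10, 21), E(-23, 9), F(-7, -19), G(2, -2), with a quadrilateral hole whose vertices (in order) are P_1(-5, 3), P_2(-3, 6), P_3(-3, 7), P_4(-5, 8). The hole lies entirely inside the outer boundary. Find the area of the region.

813

Outer boundary:
Σ = (81) + (190) + (410) + (393) + (500) + (52) + (12) = 1638
Area = |Σ|/2 = 819.
Hole:
Cross-terms: -21, -3, 11, 25  ⇒  Σ = 12
Area = |Σ|/2 = 6.
Net area = 819 − 6 = 813.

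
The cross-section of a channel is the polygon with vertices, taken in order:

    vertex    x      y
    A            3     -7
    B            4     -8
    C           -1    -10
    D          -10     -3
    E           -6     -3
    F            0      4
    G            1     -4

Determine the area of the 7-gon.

Apply the surveyor's formula: 2A = Σ (x_i·y_{i+1} − x_{i+1}·y_i), indices taken mod 7.
A→B: (3)(-8) − (4)(-7) = 4
B→C: (4)(-10) − (-1)(-8) = -48
C→D: (-1)(-3) − (-10)(-10) = -97
D→E: (-10)(-3) − (-6)(-3) = 12
E→F: (-6)(4) − (0)(-3) = -24
F→G: (0)(-4) − (1)(4) = -4
G→A: (1)(-7) − (3)(-4) = 5
Σ = -152
Area = |Σ|/2 = 76.

76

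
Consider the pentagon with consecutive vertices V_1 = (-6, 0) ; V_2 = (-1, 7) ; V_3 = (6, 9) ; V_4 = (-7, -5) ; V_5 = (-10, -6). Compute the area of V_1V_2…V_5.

Σ = (-42) + (-51) + (33) + (-8) + (-36) = -104
Area = |Σ|/2 = 52.

52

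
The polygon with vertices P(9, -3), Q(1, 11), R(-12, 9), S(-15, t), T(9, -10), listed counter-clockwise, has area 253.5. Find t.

4

Write out the shoelace sum; only the two edges meeting at S involve t:
2·Area = [((-12)·t − (-15)·9) + ((-15)·(-10) − 9·t)] + 306
       = -21·t + 591 = 507
⇒ t = 4.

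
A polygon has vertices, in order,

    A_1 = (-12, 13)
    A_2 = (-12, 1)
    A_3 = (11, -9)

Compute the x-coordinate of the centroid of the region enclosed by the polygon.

Apply the surveyor's formula. First the cross-terms c_i = x_i·y_{i+1} − x_{i+1}·y_i:
  144, 97, 35  ⇒  2A = 276, A = 138.
Then Σ (x_i + x_{i+1})·c_i = -3588, so x̄ = -3588 / (6·138) = -13/3.

-13/3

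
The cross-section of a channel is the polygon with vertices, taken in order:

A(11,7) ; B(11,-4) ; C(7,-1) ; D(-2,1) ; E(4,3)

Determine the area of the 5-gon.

Σ = (-121) + (17) + (5) + (-10) + (-5) = -114
Area = |Σ|/2 = 57.

57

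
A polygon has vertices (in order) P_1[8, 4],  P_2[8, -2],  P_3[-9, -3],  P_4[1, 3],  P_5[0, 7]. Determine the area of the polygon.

Apply the shoelace formula: 2A = Σ (x_i·y_{i+1} − x_{i+1}·y_i), indices taken mod 5.
Cross-terms: -48, -42, -24, 7, -56  ⇒  Σ = -163
Area = |Σ|/2 = 81.5.

81.5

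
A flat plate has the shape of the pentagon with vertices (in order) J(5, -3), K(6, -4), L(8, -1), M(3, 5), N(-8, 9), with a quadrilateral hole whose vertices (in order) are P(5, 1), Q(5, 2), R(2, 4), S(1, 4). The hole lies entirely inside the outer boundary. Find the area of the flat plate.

Outer boundary:
J→K: (5)(-4) − (6)(-3) = -2
K→L: (6)(-1) − (8)(-4) = 26
L→M: (8)(5) − (3)(-1) = 43
M→N: (3)(9) − (-8)(5) = 67
N→J: (-8)(-3) − (5)(9) = -21
Σ = 113
Area = |Σ|/2 = 56.5.
Hole:
Σ = (5) + (16) + (4) + (-19) = 6
Area = |Σ|/2 = 3.
Net area = 56.5 − 3 = 53.5.

53.5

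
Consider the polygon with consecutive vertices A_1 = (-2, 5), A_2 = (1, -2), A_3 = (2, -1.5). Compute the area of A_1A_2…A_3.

Apply the shoelace formula: 2A = Σ (x_i·y_{i+1} − x_{i+1}·y_i), indices taken mod 3.
Σ = (-1) + (2.5) + (7) = 8.5
Area = |Σ|/2 = 4.25.

4.25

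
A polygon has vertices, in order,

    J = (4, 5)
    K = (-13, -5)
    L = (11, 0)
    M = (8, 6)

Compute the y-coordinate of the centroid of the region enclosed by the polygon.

Apply the shoelace formula. First the cross-terms c_i = x_i·y_{i+1} − x_{i+1}·y_i:
  45, 55, 66, 16  ⇒  2A = 182, A = 91.
Then Σ (y_i + y_{i+1})·c_i = 297, so ȳ = 297 / (6·91) = 99/182.

99/182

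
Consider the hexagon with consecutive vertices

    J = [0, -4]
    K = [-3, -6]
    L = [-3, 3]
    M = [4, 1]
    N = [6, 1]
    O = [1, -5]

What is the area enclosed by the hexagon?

Σ = (-12) + (-27) + (-15) + (-2) + (-31) + (-4) = -91
Area = |Σ|/2 = 45.5.

45.5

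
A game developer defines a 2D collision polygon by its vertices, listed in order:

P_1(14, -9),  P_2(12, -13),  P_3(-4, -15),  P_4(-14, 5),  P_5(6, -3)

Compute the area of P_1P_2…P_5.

Apply the surveyor's formula: 2A = Σ (x_i·y_{i+1} − x_{i+1}·y_i), indices taken mod 5.
P_1→P_2: (14)(-13) − (12)(-9) = -74
P_2→P_3: (12)(-15) − (-4)(-13) = -232
P_3→P_4: (-4)(5) − (-14)(-15) = -230
P_4→P_5: (-14)(-3) − (6)(5) = 12
P_5→P_1: (6)(-9) − (14)(-3) = -12
Σ = -536
Area = |Σ|/2 = 268.

268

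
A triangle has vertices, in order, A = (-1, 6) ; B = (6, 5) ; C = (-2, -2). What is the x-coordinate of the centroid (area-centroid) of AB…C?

1

Apply Gauss's area formula. First the cross-terms c_i = x_i·y_{i+1} − x_{i+1}·y_i:
  -41, -2, -14  ⇒  2A = -57, A = -28.5.
Then Σ (x_i + x_{i+1})·c_i = -171, so x̄ = -171 / (6·(-28.5)) = 1.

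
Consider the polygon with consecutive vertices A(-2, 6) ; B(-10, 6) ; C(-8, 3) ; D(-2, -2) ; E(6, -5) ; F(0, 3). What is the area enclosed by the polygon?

67

Σ = (48) + (18) + (22) + (22) + (18) + (6) = 134
Area = |Σ|/2 = 67.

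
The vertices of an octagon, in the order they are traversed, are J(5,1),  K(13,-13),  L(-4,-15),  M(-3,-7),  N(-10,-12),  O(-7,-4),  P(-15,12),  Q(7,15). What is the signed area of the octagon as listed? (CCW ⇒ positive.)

Apply the surveyor's formula: 2A = Σ (x_i·y_{i+1} − x_{i+1}·y_i), indices taken mod 8.
J→K: (5)(-13) − (13)(1) = -78
K→L: (13)(-15) − (-4)(-13) = -247
L→M: (-4)(-7) − (-3)(-15) = -17
M→N: (-3)(-12) − (-10)(-7) = -34
N→O: (-10)(-4) − (-7)(-12) = -44
O→P: (-7)(12) − (-15)(-4) = -144
P→Q: (-15)(15) − (7)(12) = -309
Q→J: (7)(1) − (5)(15) = -68
Σ = -941
Signed area = Σ/2 = -470.5 (negative ⇒ clockwise traversal).

-470.5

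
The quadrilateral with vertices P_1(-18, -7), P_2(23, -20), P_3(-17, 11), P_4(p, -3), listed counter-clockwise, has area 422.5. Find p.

-23

The doubled signed area Σ (x_i y_{i+1} − x_{i+1} y_i) is linear in p.
With p=0 it equals 431; the coefficient of p is -18 (from the two edges through P_4).
So -18·p + 431 = 2·422.5 = 845 ⇒ p = -23.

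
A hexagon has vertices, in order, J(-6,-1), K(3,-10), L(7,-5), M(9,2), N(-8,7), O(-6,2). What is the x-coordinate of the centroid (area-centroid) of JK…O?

Apply the shoelace formula. First the cross-terms c_i = x_i·y_{i+1} − x_{i+1}·y_i:
  63, 55, 59, 79, 26, 18  ⇒  2A = 300, A = 150.
Then Σ (x_i + x_{i+1})·c_i = 804, so x̄ = 804 / (6·150) = 67/75.

67/75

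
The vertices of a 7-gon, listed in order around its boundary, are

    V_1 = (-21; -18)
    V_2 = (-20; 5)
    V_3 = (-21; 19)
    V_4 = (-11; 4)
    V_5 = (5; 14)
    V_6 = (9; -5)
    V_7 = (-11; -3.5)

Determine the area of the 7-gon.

Apply the surveyor's formula: 2A = Σ (x_i·y_{i+1} − x_{i+1}·y_i), indices taken mod 7.
V_1→V_2: (-21)(5) − (-20)(-18) = -465
V_2→V_3: (-20)(19) − (-21)(5) = -275
V_3→V_4: (-21)(4) − (-11)(19) = 125
V_4→V_5: (-11)(14) − (5)(4) = -174
V_5→V_6: (5)(-5) − (9)(14) = -151
V_6→V_7: (9)(-3.5) − (-11)(-5) = -86.5
V_7→V_1: (-11)(-18) − (-21)(-3.5) = 124.5
Σ = -902
Area = |Σ|/2 = 451.

451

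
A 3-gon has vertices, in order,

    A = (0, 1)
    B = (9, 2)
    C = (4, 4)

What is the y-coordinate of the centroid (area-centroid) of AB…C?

Apply Gauss's area formula. First the cross-terms c_i = x_i·y_{i+1} − x_{i+1}·y_i:
  -9, 28, 4  ⇒  2A = 23, A = 11.5.
Then Σ (y_i + y_{i+1})·c_i = 161, so ȳ = 161 / (6·11.5) = 7/3.

7/3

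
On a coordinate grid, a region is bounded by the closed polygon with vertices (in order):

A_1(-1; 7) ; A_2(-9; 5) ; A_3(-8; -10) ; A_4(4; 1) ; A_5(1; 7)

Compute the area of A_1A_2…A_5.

130.5

Apply the surveyor's formula: 2A = Σ (x_i·y_{i+1} − x_{i+1}·y_i), indices taken mod 5.
Σ = (58) + (130) + (32) + (27) + (14) = 261
Area = |Σ|/2 = 130.5.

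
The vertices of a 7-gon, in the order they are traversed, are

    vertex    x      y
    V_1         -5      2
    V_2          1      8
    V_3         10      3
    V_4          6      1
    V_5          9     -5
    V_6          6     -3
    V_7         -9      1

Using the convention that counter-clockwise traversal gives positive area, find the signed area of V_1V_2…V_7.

Apply the shoelace (surveyor's) formula: 2A = Σ (x_i·y_{i+1} − x_{i+1}·y_i), indices taken mod 7.
V_1→V_2: (-5)(8) − (1)(2) = -42
V_2→V_3: (1)(3) − (10)(8) = -77
V_3→V_4: (10)(1) − (6)(3) = -8
V_4→V_5: (6)(-5) − (9)(1) = -39
V_5→V_6: (9)(-3) − (6)(-5) = 3
V_6→V_7: (6)(1) − (-9)(-3) = -21
V_7→V_1: (-9)(2) − (-5)(1) = -13
Σ = -197
Signed area = Σ/2 = -98.5 (negative ⇒ clockwise traversal).

-98.5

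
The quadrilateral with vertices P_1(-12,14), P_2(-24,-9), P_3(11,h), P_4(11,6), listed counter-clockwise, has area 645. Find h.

-13

Write out the shoelace sum; only the two edges meeting at P_3 involve h:
2·Area = [((-24)·h − 11·(-9)) + (11·6 − 11·h)] + 670
       = -35·h + 835 = 1290
⇒ h = -13.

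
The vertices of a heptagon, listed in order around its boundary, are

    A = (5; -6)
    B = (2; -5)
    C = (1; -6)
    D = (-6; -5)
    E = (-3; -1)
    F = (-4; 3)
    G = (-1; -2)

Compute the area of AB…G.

Σ = (-13) + (-7) + (-41) + (-9) + (-13) + (11) + (16) = -56
Area = |Σ|/2 = 28.

28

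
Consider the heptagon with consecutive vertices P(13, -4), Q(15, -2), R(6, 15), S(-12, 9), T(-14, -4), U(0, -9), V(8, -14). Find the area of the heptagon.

Apply the surveyor's formula: 2A = Σ (x_i·y_{i+1} − x_{i+1}·y_i), indices taken mod 7.
Cross-terms: 34, 237, 234, 174, 126, 72, 150  ⇒  Σ = 1027
Area = |Σ|/2 = 513.5.

513.5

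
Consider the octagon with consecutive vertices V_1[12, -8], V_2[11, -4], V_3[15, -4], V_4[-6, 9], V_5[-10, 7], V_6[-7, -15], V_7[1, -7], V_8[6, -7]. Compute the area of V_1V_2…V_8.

274.5

Apply Gauss's area formula: 2A = Σ (x_i·y_{i+1} − x_{i+1}·y_i), indices taken mod 8.
V_1→V_2: (12)(-4) − (11)(-8) = 40
V_2→V_3: (11)(-4) − (15)(-4) = 16
V_3→V_4: (15)(9) − (-6)(-4) = 111
V_4→V_5: (-6)(7) − (-10)(9) = 48
V_5→V_6: (-10)(-15) − (-7)(7) = 199
V_6→V_7: (-7)(-7) − (1)(-15) = 64
V_7→V_8: (1)(-7) − (6)(-7) = 35
V_8→V_1: (6)(-8) − (12)(-7) = 36
Σ = 549
Area = |Σ|/2 = 274.5.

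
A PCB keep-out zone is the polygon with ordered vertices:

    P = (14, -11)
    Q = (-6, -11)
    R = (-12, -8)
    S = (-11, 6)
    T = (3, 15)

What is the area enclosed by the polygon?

445

Σ = (-220) + (-84) + (-160) + (-183) + (-243) = -890
Area = |Σ|/2 = 445.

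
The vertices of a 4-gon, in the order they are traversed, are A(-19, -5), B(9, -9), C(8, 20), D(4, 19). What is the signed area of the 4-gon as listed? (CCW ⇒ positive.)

A→B: (-19)(-9) − (9)(-5) = 216
B→C: (9)(20) − (8)(-9) = 252
C→D: (8)(19) − (4)(20) = 72
D→A: (4)(-5) − (-19)(19) = 341
Σ = 881
Signed area = Σ/2 = 440.5 (positive ⇒ counter-clockwise traversal).

440.5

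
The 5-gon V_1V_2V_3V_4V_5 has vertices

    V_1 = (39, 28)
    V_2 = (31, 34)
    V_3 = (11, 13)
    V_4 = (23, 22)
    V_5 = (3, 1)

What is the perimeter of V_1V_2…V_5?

128

|V_1V_2| = √((-8)² + (6)²) = √100 = 10
|V_2V_3| = √((-20)² + (-21)²) = √841 = 29
|V_3V_4| = √((12)² + (9)²) = √225 = 15
|V_4V_5| = √((-20)² + (-21)²) = √841 = 29
|V_5V_1| = √((36)² + (27)²) = √2025 = 45
Perimeter = 10 + 29 + 15 + 29 + 45 = 128.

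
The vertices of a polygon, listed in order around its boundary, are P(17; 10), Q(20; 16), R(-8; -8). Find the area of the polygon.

Σ = (72) + (-32) + (56) = 96
Area = |Σ|/2 = 48.

48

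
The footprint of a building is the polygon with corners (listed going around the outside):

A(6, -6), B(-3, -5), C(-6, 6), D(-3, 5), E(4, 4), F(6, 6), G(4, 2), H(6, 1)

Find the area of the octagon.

101

Apply Gauss's area formula: 2A = Σ (x_i·y_{i+1} − x_{i+1}·y_i), indices taken mod 8.
A→B: (6)(-5) − (-3)(-6) = -48
B→C: (-3)(6) − (-6)(-5) = -48
C→D: (-6)(5) − (-3)(6) = -12
D→E: (-3)(4) − (4)(5) = -32
E→F: (4)(6) − (6)(4) = 0
F→G: (6)(2) − (4)(6) = -12
G→H: (4)(1) − (6)(2) = -8
H→A: (6)(-6) − (6)(1) = -42
Σ = -202
Area = |Σ|/2 = 101.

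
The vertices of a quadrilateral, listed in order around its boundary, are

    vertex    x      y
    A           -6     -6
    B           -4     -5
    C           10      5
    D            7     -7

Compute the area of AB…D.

76.5

Σ = (6) + (30) + (-105) + (-84) = -153
Area = |Σ|/2 = 76.5.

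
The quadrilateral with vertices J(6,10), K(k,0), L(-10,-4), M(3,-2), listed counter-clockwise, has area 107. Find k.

-10

Write out the shoelace sum; only the two edges meeting at K involve k:
2·Area = [(6·0 − k·10) + (k·(-4) − (-10)·0)] + 74
       = -14·k + 74 = 214
⇒ k = -10.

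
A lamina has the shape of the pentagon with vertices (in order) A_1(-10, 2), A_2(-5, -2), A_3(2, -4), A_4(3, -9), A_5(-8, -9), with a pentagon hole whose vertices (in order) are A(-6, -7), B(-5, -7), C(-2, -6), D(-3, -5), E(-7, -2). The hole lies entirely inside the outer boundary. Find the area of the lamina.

67

Outer boundary:
Apply the shoelace formula: 2A = Σ (x_i·y_{i+1} − x_{i+1}·y_i), indices taken mod 5.
Cross-terms: 30, 24, -6, -99, -106  ⇒  Σ = -157
Area = |Σ|/2 = 78.5.
Hole:
Apply the shoelace formula: 2A = Σ (x_i·y_{i+1} − x_{i+1}·y_i), indices taken mod 5.
Σ = (7) + (16) + (-8) + (-29) + (37) = 23
Area = |Σ|/2 = 11.5.
Net area = 78.5 − 11.5 = 67.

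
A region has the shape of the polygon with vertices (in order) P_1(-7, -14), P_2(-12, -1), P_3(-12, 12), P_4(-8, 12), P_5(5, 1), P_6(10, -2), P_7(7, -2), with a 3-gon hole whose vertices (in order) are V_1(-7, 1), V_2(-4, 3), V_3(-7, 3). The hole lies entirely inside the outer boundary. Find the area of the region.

Outer boundary:
Apply the surveyor's formula: 2A = Σ (x_i·y_{i+1} − x_{i+1}·y_i), indices taken mod 7.
P_1→P_2: (-7)(-1) − (-12)(-14) = -161
P_2→P_3: (-12)(12) − (-12)(-1) = -156
P_3→P_4: (-12)(12) − (-8)(12) = -48
P_4→P_5: (-8)(1) − (5)(12) = -68
P_5→P_6: (5)(-2) − (10)(1) = -20
P_6→P_7: (10)(-2) − (7)(-2) = -6
P_7→P_1: (7)(-14) − (-7)(-2) = -112
Σ = -571
Area = |Σ|/2 = 285.5.
Hole:
Σ = (-17) + (9) + (14) = 6
Area = |Σ|/2 = 3.
Net area = 285.5 − 3 = 282.5.

282.5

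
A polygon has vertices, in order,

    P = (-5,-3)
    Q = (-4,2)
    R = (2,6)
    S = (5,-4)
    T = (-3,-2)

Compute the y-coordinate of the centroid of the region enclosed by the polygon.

47/111

Apply the shoelace formula. First the cross-terms c_i = x_i·y_{i+1} − x_{i+1}·y_i:
  -22, -28, -38, -22, -1  ⇒  2A = -111, A = -55.5.
Then Σ (y_i + y_{i+1})·c_i = -141, so ȳ = -141 / (6·(-55.5)) = 47/111.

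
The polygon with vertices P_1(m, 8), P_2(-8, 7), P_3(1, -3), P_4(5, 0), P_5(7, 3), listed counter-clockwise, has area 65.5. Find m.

Write out the shoelace sum; only the two edges meeting at P_1 involve m:
2·Area = [(7·8 − m·3) + (m·7 − (-8)·8)] + 47
       = 4·m + 167 = 131
⇒ m = -9.

-9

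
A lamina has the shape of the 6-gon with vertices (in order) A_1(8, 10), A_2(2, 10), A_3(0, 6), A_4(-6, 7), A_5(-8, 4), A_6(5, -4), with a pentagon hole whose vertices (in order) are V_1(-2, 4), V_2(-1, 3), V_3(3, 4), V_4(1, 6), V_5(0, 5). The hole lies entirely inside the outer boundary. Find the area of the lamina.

110

Outer boundary:
Cross-terms: 60, 12, 36, 32, 12, 82  ⇒  Σ = 234
Area = |Σ|/2 = 117.
Hole:
Σ = (-2) + (-13) + (14) + (5) + (10) = 14
Area = |Σ|/2 = 7.
Net area = 117 − 7 = 110.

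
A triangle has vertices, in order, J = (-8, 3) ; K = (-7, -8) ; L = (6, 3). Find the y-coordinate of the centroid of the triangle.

Apply the shoelace formula. First the cross-terms c_i = x_i·y_{i+1} − x_{i+1}·y_i:
  85, 27, 42  ⇒  2A = 154, A = 77.
Then Σ (y_i + y_{i+1})·c_i = -308, so ȳ = -308 / (6·77) = -2/3.

-2/3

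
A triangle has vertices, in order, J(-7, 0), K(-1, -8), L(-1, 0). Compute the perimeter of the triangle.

|JK| = √((6)² + (-8)²) = √100 = 10
|KL| = √((0)² + (8)²) = √64 = 8
|LJ| = √((-6)² + (0)²) = √36 = 6
Perimeter = 10 + 8 + 6 = 24.

24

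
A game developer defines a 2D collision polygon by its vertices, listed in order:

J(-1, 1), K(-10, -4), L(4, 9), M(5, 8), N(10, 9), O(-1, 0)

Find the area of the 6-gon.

50

Apply Gauss's area formula: 2A = Σ (x_i·y_{i+1} − x_{i+1}·y_i), indices taken mod 6.
Cross-terms: 14, -74, -13, -35, 9, -1  ⇒  Σ = -100
Area = |Σ|/2 = 50.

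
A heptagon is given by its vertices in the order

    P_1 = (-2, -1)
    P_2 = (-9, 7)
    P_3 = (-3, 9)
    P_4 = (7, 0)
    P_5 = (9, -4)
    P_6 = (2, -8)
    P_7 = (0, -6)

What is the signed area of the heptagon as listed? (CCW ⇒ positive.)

-131

Cross-terms: -23, -60, -63, -28, -64, -12, -12  ⇒  Σ = -262
Signed area = Σ/2 = -131 (negative ⇒ clockwise traversal).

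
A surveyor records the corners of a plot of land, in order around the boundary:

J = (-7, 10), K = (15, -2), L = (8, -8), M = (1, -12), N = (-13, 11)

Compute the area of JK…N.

J→K: (-7)(-2) − (15)(10) = -136
K→L: (15)(-8) − (8)(-2) = -104
L→M: (8)(-12) − (1)(-8) = -88
M→N: (1)(11) − (-13)(-12) = -145
N→J: (-13)(10) − (-7)(11) = -53
Σ = -526
Area = |Σ|/2 = 263.

263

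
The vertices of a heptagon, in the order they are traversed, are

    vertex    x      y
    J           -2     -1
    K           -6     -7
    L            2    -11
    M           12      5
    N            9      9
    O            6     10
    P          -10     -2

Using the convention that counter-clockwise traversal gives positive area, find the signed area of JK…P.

211.5

J→K: (-2)(-7) − (-6)(-1) = 8
K→L: (-6)(-11) − (2)(-7) = 80
L→M: (2)(5) − (12)(-11) = 142
M→N: (12)(9) − (9)(5) = 63
N→O: (9)(10) − (6)(9) = 36
O→P: (6)(-2) − (-10)(10) = 88
P→J: (-10)(-1) − (-2)(-2) = 6
Σ = 423
Signed area = Σ/2 = 211.5 (positive ⇒ counter-clockwise traversal).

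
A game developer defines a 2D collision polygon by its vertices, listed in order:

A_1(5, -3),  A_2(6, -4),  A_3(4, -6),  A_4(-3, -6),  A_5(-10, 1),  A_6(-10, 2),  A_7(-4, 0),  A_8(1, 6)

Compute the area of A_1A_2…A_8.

93

Apply the shoelace (surveyor's) formula: 2A = Σ (x_i·y_{i+1} − x_{i+1}·y_i), indices taken mod 8.
Cross-terms: -2, -20, -42, -63, -10, 8, -24, -33  ⇒  Σ = -186
Area = |Σ|/2 = 93.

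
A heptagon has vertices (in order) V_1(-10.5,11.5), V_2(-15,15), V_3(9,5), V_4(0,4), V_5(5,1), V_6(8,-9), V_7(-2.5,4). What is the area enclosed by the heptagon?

104.625

Apply Gauss's area formula: 2A = Σ (x_i·y_{i+1} − x_{i+1}·y_i), indices taken mod 7.
Σ = (15) + (-210) + (36) + (-20) + (-53) + (9.5) + (13.25) = -209.25
Area = |Σ|/2 = 104.625.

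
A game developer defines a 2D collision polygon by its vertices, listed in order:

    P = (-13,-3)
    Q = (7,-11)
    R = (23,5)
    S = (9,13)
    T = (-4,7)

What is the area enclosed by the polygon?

462

Apply Gauss's area formula: 2A = Σ (x_i·y_{i+1} − x_{i+1}·y_i), indices taken mod 5.
Cross-terms: 164, 288, 254, 115, 103  ⇒  Σ = 924
Area = |Σ|/2 = 462.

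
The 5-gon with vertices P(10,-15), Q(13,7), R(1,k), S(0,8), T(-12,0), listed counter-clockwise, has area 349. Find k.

12

Write out the shoelace sum; only the two edges meeting at R involve k:
2·Area = [(13·k − 1·7) + (1·8 − 0·k)] + 541
       = 13·k + 542 = 698
⇒ k = 12.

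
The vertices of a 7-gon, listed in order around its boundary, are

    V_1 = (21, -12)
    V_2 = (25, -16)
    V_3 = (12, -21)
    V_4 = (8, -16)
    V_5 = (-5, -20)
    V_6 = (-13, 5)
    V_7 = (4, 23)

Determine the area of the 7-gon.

Apply the shoelace formula: 2A = Σ (x_i·y_{i+1} − x_{i+1}·y_i), indices taken mod 7.
V_1→V_2: (21)(-16) − (25)(-12) = -36
V_2→V_3: (25)(-21) − (12)(-16) = -333
V_3→V_4: (12)(-16) − (8)(-21) = -24
V_4→V_5: (8)(-20) − (-5)(-16) = -240
V_5→V_6: (-5)(5) − (-13)(-20) = -285
V_6→V_7: (-13)(23) − (4)(5) = -319
V_7→V_1: (4)(-12) − (21)(23) = -531
Σ = -1768
Area = |Σ|/2 = 884.

884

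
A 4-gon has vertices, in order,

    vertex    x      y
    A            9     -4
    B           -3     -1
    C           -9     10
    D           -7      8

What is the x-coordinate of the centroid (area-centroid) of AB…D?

-143/159

Apply Gauss's area formula. First the cross-terms c_i = x_i·y_{i+1} − x_{i+1}·y_i:
  -21, -39, -2, -44  ⇒  2A = -106, A = -53.
Then Σ (x_i + x_{i+1})·c_i = 286, so x̄ = 286 / (6·(-53)) = -143/159.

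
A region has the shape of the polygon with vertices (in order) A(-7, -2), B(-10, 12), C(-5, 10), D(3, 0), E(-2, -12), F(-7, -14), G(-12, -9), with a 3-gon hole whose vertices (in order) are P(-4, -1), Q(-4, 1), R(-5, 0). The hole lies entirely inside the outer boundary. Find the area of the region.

204

Outer boundary:
Apply the shoelace formula: 2A = Σ (x_i·y_{i+1} − x_{i+1}·y_i), indices taken mod 7.
Σ = (-104) + (-40) + (-30) + (-36) + (-56) + (-105) + (-39) = -410
Area = |Σ|/2 = 205.
Hole:
Σ = (-8) + (5) + (5) = 2
Area = |Σ|/2 = 1.
Net area = 205 − 1 = 204.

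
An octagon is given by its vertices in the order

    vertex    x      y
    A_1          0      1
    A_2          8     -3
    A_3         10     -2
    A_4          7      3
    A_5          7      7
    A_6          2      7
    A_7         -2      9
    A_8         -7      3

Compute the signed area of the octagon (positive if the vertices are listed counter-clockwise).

Σ = (-8) + (14) + (44) + (28) + (35) + (32) + (57) + (-7) = 195
Signed area = Σ/2 = 97.5 (positive ⇒ counter-clockwise traversal).

97.5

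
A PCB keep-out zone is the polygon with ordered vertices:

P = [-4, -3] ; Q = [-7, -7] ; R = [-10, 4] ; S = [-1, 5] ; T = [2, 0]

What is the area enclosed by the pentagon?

Apply the surveyor's formula: 2A = Σ (x_i·y_{i+1} − x_{i+1}·y_i), indices taken mod 5.
Σ = (7) + (-98) + (-46) + (-10) + (-6) = -153
Area = |Σ|/2 = 76.5.

76.5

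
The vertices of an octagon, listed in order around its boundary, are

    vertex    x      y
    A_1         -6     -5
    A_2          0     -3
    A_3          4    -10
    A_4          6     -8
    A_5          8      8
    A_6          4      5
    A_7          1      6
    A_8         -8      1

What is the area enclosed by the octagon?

Apply Gauss's area formula: 2A = Σ (x_i·y_{i+1} − x_{i+1}·y_i), indices taken mod 8.
Σ = (18) + (12) + (28) + (112) + (8) + (19) + (49) + (46) = 292
Area = |Σ|/2 = 146.

146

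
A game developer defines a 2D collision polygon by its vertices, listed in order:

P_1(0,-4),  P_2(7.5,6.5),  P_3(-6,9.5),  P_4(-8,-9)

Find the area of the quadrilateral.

151.125

Apply the surveyor's formula: 2A = Σ (x_i·y_{i+1} − x_{i+1}·y_i), indices taken mod 4.
P_1→P_2: (0)(6.5) − (7.5)(-4) = 30
P_2→P_3: (7.5)(9.5) − (-6)(6.5) = 110.25
P_3→P_4: (-6)(-9) − (-8)(9.5) = 130
P_4→P_1: (-8)(-4) − (0)(-9) = 32
Σ = 302.25
Area = |Σ|/2 = 151.125.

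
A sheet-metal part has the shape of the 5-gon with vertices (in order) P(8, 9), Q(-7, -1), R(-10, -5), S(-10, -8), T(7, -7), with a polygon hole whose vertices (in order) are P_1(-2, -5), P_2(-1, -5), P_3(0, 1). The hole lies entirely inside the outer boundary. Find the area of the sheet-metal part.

174.5

Outer boundary:
Apply the shoelace formula: 2A = Σ (x_i·y_{i+1} − x_{i+1}·y_i), indices taken mod 5.
Σ = (55) + (25) + (30) + (126) + (119) = 355
Area = |Σ|/2 = 177.5.
Hole:
Apply the shoelace (surveyor's) formula: 2A = Σ (x_i·y_{i+1} − x_{i+1}·y_i), indices taken mod 3.
Σ = (5) + (-1) + (2) = 6
Area = |Σ|/2 = 3.
Net area = 177.5 − 3 = 174.5.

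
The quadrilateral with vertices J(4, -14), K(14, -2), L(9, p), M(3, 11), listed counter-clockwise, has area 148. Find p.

7

The doubled signed area Σ (x_i y_{i+1} − x_{i+1} y_i) is linear in p.
With p=0 it equals 219; the coefficient of p is 11 (from the two edges through L).
So 11·p + 219 = 2·148 = 296 ⇒ p = 7.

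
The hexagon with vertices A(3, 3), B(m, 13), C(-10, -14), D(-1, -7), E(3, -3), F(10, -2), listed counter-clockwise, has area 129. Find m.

3

Write out the shoelace sum; only the two edges meeting at B involve m:
2·Area = [(3·13 − m·3) + (m·(-14) − (-10)·13)] + 140
       = -17·m + 309 = 258
⇒ m = 3.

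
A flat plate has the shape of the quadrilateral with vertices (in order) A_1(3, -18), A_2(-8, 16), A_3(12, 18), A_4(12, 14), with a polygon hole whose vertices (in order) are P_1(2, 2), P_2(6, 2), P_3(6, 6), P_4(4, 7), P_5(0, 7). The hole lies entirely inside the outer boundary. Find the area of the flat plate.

345

Outer boundary:
Apply the shoelace formula: 2A = Σ (x_i·y_{i+1} − x_{i+1}·y_i), indices taken mod 4.
A_1→A_2: (3)(16) − (-8)(-18) = -96
A_2→A_3: (-8)(18) − (12)(16) = -336
A_3→A_4: (12)(14) − (12)(18) = -48
A_4→A_1: (12)(-18) − (3)(14) = -258
Σ = -738
Area = |Σ|/2 = 369.
Hole:
Apply the shoelace (surveyor's) formula: 2A = Σ (x_i·y_{i+1} − x_{i+1}·y_i), indices taken mod 5.
P_1→P_2: (2)(2) − (6)(2) = -8
P_2→P_3: (6)(6) − (6)(2) = 24
P_3→P_4: (6)(7) − (4)(6) = 18
P_4→P_5: (4)(7) − (0)(7) = 28
P_5→P_1: (0)(2) − (2)(7) = -14
Σ = 48
Area = |Σ|/2 = 24.
Net area = 369 − 24 = 345.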